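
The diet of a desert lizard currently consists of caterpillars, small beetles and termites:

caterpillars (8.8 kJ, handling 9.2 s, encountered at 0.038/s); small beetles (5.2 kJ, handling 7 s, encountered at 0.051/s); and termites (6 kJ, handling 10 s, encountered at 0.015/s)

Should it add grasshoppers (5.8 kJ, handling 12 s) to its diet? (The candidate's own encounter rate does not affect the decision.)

Yes

On caterpillars, small beetles and termites alone, R = ΣλE/(1+Σλh) = 0.6896/1.857 = 0.3714 kJ/s.
grasshoppers: E/h = 5.8/12 = 0.4833 kJ/s.
0.4833 > 0.3714, so adding grasshoppers raises the average — include it.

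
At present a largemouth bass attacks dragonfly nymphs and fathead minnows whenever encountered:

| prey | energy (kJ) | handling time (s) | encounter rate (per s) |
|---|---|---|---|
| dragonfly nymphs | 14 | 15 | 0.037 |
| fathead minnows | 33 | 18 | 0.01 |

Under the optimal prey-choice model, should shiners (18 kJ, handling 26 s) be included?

Current rate: (0.037×14 + 0.01×33)/(1 + 0.037×15 + 0.01×18) = 0.4888 kJ/s.
shiners: E/h = 18/26 = 0.6923 kJ/s.
0.6923 > 0.4888, so adding shiners raises the average — include it.

Yes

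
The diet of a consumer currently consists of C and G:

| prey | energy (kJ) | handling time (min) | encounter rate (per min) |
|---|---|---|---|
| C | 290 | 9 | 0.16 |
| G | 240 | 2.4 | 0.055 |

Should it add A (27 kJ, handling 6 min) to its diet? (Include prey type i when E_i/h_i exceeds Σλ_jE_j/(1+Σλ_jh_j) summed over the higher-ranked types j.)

No

On C and G alone, R = ΣλE/(1+Σλh) = 59.6/2.572 = 23.17 kJ/min.
Profitability of A: 27/6 = 4.5 kJ/min.
Since 4.5 < R, time spent handling A is better spent searching.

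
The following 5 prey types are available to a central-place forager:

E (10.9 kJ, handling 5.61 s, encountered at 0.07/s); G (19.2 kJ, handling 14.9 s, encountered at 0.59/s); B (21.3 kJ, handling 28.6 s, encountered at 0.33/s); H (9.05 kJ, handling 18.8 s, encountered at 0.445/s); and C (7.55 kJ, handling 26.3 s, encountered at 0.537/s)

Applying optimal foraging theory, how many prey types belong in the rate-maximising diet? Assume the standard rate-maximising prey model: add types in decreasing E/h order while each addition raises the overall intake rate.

2

Rank by E/h (kJ/s): E 1.94, G 1.29, B 0.745, H 0.481, C 0.287. Include each in turn until the next type's E/h falls below the running intake rate.
Rate on top 1: 0.5479. G: 1.29 > 0.5479 → include.
Rate on top 2: 1.187. B: 0.745 < 1.187 → exclude; stop.
Optimal diet: E, G — 2 of 5 types.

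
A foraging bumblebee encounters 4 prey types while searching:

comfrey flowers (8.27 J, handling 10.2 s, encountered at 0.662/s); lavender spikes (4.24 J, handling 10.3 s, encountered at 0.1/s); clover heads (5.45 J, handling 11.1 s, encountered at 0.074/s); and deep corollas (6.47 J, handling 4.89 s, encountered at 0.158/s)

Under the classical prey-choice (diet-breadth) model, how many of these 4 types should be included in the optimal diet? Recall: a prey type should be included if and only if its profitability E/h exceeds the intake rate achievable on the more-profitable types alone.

2

Rank by E/h (J/s): deep corollas 1.32, comfrey flowers 0.811, clover heads 0.491, lavender spikes 0.412. Include each in turn until the next type's E/h falls below the running intake rate.
Rate on top 1: 0.5767. comfrey flowers: 0.811 > 0.5767 → include.
Rate on top 2: 0.7621. clover heads: 0.491 < 0.7621 → exclude; stop.
Optimal diet: deep corollas, comfrey flowers — 2 of 4 types.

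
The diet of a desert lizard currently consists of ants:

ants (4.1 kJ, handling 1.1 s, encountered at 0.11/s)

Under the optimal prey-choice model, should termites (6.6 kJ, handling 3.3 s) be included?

Yes

Intake rate on the current diet: R = (0.11×4.1) / (1 + 0.11×1.1) = 0.451/1.121 = 0.4023 kJ/s.
termites: E/h = 6.6/3.3 = 2 kJ/s.
Since 2 > R, including termites increases the long-run rate.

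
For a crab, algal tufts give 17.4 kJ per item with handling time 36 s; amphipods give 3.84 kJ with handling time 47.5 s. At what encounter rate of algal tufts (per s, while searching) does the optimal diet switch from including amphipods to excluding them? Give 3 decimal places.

The zero-one rule: include amphipods iff E₂/h₂ > λE₁/(1+λh₁). Equality gives the switch point.
λE₁h₂ = E₂ + λE₂h₁ ⇒ λ = E₂/(E₁h₂ − E₂h₁) = 3.84/(826.5 − 138.2) = 0.005579 per s.

0.006 per s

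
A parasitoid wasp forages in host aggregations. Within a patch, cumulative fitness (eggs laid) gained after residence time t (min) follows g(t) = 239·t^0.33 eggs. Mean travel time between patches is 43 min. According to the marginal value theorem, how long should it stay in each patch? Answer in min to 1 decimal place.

By the marginal value theorem, leave when the instantaneous gain rate g'(t) equals the habitat-wide average g(t)/(T + t).
g'(t) = 0.33·239·t^-0.67. Setting 0.33·239·t^-0.67 = 239·t^0.33/(43+t) gives 0.33(43+t) = t, so 0.67·t = 0.33×43.
t* = 0.33×43/0.67 = 21.18 min.

21.2 min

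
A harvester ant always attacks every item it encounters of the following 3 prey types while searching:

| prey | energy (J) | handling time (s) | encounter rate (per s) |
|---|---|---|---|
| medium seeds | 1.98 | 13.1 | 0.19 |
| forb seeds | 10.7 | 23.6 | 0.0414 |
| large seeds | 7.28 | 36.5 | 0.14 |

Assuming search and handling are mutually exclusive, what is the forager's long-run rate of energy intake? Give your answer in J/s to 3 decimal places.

0.192 J/s

Energy encountered per unit search time: 0.19×1.98 + 0.0414×10.7 + 0.14×7.28 = 1.838 J/s.
Handling time per unit search time: 0.19×13.1 + 0.0414×23.6 + 0.14×36.5 = 8.576.
Rate = 1.838/(1 + 8.576) = 0.192 J/s.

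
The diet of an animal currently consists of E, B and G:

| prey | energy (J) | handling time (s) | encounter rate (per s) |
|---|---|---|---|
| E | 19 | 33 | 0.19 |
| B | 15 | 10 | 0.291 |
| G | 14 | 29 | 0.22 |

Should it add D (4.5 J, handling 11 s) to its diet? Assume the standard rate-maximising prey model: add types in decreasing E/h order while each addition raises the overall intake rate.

Current rate: (0.19×19 + 0.291×15 + 0.22×14)/(1 + 0.19×33 + 0.291×10 + 0.22×29) = 0.6676 J/s.
D: E/h = 4.5/11 = 0.4091 J/s.
Since 0.4091 < R, time spent handling D is better spent searching.

No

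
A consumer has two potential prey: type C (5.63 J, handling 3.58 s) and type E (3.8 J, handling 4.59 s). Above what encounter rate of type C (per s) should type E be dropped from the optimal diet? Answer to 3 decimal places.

0.311 per s

The zero-one rule: include type E iff E₂/h₂ > λE₁/(1+λh₁). Equality gives the switch point.
λE₁h₂ = E₂ + λE₂h₁ ⇒ λ = E₂/(E₁h₂ − E₂h₁) = 3.8/(25.84 − 13.6) = 0.3105 per s.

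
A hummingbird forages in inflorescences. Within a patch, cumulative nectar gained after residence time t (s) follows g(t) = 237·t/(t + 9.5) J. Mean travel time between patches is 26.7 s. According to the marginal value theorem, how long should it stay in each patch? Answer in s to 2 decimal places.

Optimal t* satisfies g'(t*) = g(t*)/(T + t*).
g'(t) = 237·9.5/(t + 9.5)². Setting 237·9.5/(t+9.5)² = 237t/[(t+9.5)(26.7+t)] gives 9.5(26.7+t) = t(t+9.5), so t² = 9.5×26.7 = 253.7.
t* = √253.7 = 15.93 s.

15.93 s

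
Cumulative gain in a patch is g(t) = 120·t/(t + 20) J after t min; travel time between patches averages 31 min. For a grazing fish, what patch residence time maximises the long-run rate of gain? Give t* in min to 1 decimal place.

24.9 min

Optimal t* satisfies g'(t*) = g(t*)/(T + t*).
g'(t) = 120·20/(t + 20)². Setting 120·20/(t+20)² = 120t/[(t+20)(31+t)] gives 20(31+t) = t(t+20), so t² = 20×31 = 620.
t* = √620 = 24.9 min.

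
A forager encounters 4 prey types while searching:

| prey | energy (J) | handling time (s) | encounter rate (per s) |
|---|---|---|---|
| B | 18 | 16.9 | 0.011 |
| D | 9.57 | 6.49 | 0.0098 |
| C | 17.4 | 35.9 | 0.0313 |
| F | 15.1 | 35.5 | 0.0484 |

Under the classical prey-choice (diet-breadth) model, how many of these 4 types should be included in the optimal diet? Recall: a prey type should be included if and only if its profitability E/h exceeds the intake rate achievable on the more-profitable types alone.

4

Rank by E/h (J/s): D 1.47, B 1.07, C 0.485, F 0.425. Include each in turn until the next type's E/h falls below the running intake rate.
Rate on top 1: 0.08818. B: 1.07 > 0.08818 → include.
Rate on top 2: 0.2335. C: 0.485 > 0.2335 → include.
Rate on top 3: 0.3524. F: 0.425 > 0.3524 → include.
Optimal diet: D, B, C, F — 4 of 4 types.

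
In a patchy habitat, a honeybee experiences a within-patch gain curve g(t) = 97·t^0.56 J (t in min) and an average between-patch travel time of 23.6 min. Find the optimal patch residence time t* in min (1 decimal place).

By the marginal value theorem, leave when the instantaneous gain rate g'(t) equals the habitat-wide average g(t)/(T + t).
g'(t) = 0.56·97·t^-0.44. Setting 0.56·97·t^-0.44 = 97·t^0.56/(23.6+t) gives 0.56(23.6+t) = t, so 0.44·t = 0.56×23.6.
t* = 0.56×23.6/0.44 = 30.04 min.

30.0 min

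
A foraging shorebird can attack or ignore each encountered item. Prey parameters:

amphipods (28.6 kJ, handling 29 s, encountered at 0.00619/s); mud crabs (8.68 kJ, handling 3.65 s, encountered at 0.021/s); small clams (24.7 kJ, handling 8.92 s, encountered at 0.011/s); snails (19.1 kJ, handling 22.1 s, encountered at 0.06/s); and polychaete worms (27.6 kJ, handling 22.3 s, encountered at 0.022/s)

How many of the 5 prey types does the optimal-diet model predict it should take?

5

Rank by E/h (kJ/s): small clams 2.77, mud crabs 2.38, polychaete worms 1.24, amphipods 0.986, snails 0.864. Include each in turn until the next type's E/h falls below the running intake rate.
Rate on top 1: 0.2474. mud crabs: 2.38 > 0.2474 → include.
Rate on top 2: 0.3864. polychaete worms: 1.24 > 0.3864 → include.
Rate on top 3: 0.6372. amphipods: 0.986 > 0.6372 → include.
Rate on top 4: 0.6712. snails: 0.864 > 0.6712 → include.
Optimal diet: small clams, mud crabs, polychaete worms, amphipods, snails — 5 of 5 types.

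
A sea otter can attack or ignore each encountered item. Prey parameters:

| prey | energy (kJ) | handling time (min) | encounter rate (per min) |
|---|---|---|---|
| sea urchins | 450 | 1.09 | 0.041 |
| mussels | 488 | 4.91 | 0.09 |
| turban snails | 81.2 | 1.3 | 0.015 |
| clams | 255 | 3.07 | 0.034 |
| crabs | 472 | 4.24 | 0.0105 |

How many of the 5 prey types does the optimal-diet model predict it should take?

E/h in descending order: sea urchins 413, crabs 111, mussels 99.4, clams 83.1, turban snails 62.5 kJ/min. The optimal diet is the largest prefix of this list for which every included type satisfies E_i/h_i > R on the types above it.
Rate on top 1: 17.66. crabs: 111 > 17.66 → include.
Rate on top 2: 21.49. mussels: 99.4 > 21.49 → include.
Rate on top 3: 43.97. clams: 83.1 > 43.97 → include.
Rate on top 4: 46.47. turban snails: 62.5 > 46.47 → include.
Optimal diet: sea urchins, crabs, mussels, clams, turban snails — 5 of 5 types.

5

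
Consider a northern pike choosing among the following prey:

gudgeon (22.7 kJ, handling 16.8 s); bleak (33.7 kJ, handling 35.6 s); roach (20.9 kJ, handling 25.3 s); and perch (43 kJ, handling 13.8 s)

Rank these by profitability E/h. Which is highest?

perch

In descending order of E/h:
perch: 43/13.8 = 3.12 kJ/s
gudgeon: 22.7/16.8 = 1.35 kJ/s
bleak: 33.7/35.6 = 0.947 kJ/s
roach: 20.9/25.3 = 0.826 kJ/s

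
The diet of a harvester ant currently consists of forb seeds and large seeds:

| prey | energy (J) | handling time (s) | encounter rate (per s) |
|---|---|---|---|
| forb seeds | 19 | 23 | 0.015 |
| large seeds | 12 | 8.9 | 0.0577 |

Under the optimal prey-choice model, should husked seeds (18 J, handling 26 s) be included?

Intake rate on the current diet: R = (0.015×19 + 0.0577×12) / (1 + 0.015×23 + 0.0577×8.9) = 0.9774/1.859 = 0.5259 J/s.
Profitability of husked seeds: 18/26 = 0.6923 J/s.
Since 0.6923 > R, including husked seeds increases the long-run rate.

Yes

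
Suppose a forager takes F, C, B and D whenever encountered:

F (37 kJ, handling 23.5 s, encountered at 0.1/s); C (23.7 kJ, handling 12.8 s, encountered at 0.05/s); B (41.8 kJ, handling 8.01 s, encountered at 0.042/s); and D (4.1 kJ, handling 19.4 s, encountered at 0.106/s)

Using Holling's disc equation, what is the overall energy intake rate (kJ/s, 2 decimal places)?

1.11 kJ/s

Energy encountered per unit search time: 0.1×37 + 0.05×23.7 + 0.042×41.8 + 0.106×4.1 = 7.075 kJ/s.
Handling time per unit search time: 0.1×23.5 + 0.05×12.8 + 0.042×8.01 + 0.106×19.4 = 5.383.
Rate = 7.075/(1 + 5.383) = 1.108 kJ/s.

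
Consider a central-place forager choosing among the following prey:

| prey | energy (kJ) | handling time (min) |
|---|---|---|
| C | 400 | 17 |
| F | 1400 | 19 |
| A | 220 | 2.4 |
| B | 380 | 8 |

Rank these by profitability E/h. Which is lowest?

C

In descending order of E/h:
A: 220/2.4 = 91.7 kJ/min
F: 1400/19 = 73.7 kJ/min
B: 380/8 = 47.5 kJ/min
C: 400/17 = 23.5 kJ/min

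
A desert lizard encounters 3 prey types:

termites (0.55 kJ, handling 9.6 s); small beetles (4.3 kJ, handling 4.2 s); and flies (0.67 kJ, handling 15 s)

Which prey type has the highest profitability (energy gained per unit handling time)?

small beetles

Profitability E/h (kJ/s): termites = 0.55/9.6 = 0.0573, small beetles = 4.3/4.2 = 1.02, flies = 0.67/15 = 0.0447.
Ranked: small beetles > termites > flies.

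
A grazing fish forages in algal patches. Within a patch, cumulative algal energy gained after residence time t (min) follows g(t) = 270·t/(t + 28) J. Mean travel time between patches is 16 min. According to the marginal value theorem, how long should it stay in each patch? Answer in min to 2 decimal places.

21.17 min

By the marginal value theorem, leave when the instantaneous gain rate g'(t) equals the habitat-wide average g(t)/(T + t).
g'(t) = 270·28/(t + 28)². Setting 270·28/(t+28)² = 270t/[(t+28)(16+t)] gives 28(16+t) = t(t+28), so t² = 28×16 = 448.
t* = √448 = 21.17 min.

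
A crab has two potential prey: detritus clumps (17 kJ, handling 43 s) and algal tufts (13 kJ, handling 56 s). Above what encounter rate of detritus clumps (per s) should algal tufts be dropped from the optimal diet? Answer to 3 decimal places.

0.033 per s

At the threshold, the rate on detritus clumps alone equals the profitability of algal tufts: λ·17/(1 + λ·43) = 13/56 = 0.2321.
Rearranging, λ(17 − 0.2321×43) = 0.2321, so λ = 0.2321/7.018 = 0.03308 per s.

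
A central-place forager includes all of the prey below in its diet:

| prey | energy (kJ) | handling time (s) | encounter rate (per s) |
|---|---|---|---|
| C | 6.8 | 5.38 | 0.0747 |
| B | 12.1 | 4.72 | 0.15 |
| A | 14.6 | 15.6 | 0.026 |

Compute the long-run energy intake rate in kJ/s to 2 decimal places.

R = Σλ_iE_i / (1 + Σλ_ih_i)
Numerator: 0.0747×6.8 + 0.15×12.1 + 0.026×14.6 = 2.703
Denominator: 1 + 0.0747×5.38 + 0.15×4.72 + 0.026×15.6 = 2.515
R = 2.703/2.515 = 1.074 kJ/s

1.07 kJ/s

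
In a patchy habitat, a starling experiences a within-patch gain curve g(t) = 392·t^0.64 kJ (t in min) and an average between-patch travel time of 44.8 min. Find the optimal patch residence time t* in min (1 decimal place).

Optimal t* satisfies g'(t*) = g(t*)/(T + t*).
g'(t) = 0.64·392·t^-0.36. Setting 0.64·392·t^-0.36 = 392·t^0.64/(44.8+t) gives 0.64(44.8+t) = t, so 0.36·t = 0.64×44.8.
t* = 0.64×44.8/0.36 = 79.64 min.

79.6 min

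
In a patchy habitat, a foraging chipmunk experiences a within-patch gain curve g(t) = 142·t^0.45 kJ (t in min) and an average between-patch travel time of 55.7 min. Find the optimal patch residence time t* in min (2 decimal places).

Optimal t* satisfies g'(t*) = g(t*)/(T + t*).
g'(t) = 0.45·142·t^-0.55. Setting 0.45·142·t^-0.55 = 142·t^0.45/(55.7+t) gives 0.45(55.7+t) = t, so 0.55·t = 0.45×55.7.
t* = 0.45×55.7/0.55 = 45.57 min.

45.57 min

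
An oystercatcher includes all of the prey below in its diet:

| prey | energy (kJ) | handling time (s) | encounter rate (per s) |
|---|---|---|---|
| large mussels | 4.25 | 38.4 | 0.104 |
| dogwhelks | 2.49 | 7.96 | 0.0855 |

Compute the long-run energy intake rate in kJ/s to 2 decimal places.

Energy encountered per unit search time: 0.104×4.25 + 0.0855×2.49 = 0.6549 kJ/s.
Handling time per unit search time: 0.104×38.4 + 0.0855×7.96 = 4.674.
Rate = 0.6549/(1 + 4.674) = 0.1154 kJ/s.

0.12 kJ/s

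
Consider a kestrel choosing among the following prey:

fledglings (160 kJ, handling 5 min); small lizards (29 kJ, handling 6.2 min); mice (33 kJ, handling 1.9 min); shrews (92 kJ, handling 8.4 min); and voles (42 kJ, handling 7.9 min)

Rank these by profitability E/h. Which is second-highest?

In descending order of E/h:
fledglings: 160/5 = 32 kJ/min
mice: 33/1.9 = 17.4 kJ/min
shrews: 92/8.4 = 11 kJ/min
voles: 42/7.9 = 5.32 kJ/min
small lizards: 29/6.2 = 4.68 kJ/min

mice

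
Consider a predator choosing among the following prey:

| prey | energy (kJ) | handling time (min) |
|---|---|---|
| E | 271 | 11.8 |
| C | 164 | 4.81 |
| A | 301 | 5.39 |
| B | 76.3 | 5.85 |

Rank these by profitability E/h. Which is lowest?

In descending order of E/h:
A: 301/5.39 = 55.8 kJ/min
C: 164/4.81 = 34.1 kJ/min
E: 271/11.8 = 23 kJ/min
B: 76.3/5.85 = 13 kJ/min

B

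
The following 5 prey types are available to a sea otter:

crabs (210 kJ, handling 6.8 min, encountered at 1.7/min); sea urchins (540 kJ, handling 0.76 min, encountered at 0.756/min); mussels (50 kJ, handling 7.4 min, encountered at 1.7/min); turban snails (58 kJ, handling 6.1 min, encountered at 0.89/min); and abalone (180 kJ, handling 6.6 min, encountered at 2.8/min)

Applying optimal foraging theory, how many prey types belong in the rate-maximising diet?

E/h in descending order: sea urchins 711, crabs 30.9, abalone 27.3, turban snails 9.51, mussels 6.76 kJ/min. The optimal diet is the largest prefix of this list for which every included type satisfies E_i/h_i > R on the types above it.
Rate on top 1: 259.3. crabs: 30.9 < 259.3 → exclude; stop.
Optimal diet: sea urchins — 1 of 5 types.

1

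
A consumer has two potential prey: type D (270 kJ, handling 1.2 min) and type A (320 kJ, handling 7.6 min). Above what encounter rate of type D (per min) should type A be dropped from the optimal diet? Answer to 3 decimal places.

The zero-one rule: include type A iff E₂/h₂ > λE₁/(1+λh₁). Equality gives the switch point.
λE₁h₂ = E₂ + λE₂h₁ ⇒ λ = E₂/(E₁h₂ − E₂h₁) = 320/(2052 − 384) = 0.1918 per min.

0.192 per min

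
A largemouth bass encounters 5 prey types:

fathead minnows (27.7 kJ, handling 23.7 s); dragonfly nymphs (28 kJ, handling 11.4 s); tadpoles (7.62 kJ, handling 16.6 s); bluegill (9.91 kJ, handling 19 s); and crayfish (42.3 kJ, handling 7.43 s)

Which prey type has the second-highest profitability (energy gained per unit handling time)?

Profitability E/h (kJ/s): fathead minnows = 27.7/23.7 = 1.17, dragonfly nymphs = 28/11.4 = 2.46, tadpoles = 7.62/16.6 = 0.459, bluegill = 9.91/19 = 0.522, crayfish = 42.3/7.43 = 5.69.
Ranked: crayfish > dragonfly nymphs > fathead minnows > bluegill > tadpoles.

dragonfly nymphs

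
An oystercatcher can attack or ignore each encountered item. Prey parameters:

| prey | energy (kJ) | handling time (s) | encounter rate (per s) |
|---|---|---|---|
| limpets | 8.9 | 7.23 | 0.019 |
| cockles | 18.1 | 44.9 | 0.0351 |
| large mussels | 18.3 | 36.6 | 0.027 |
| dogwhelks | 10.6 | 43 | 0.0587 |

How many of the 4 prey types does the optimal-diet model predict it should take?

3

E/h in descending order: limpets 1.23, large mussels 0.5, cockles 0.403, dogwhelks 0.247 kJ/s. The optimal diet is the largest prefix of this list for which every included type satisfies E_i/h_i > R on the types above it.
Rate on top 1: 0.1487. large mussels: 0.5 > 0.1487 → include.
Rate on top 2: 0.312. cockles: 0.403 > 0.312 → include.
Rate on top 3: 0.3508. dogwhelks: 0.247 < 0.3508 → exclude; stop.
Optimal diet: limpets, large mussels, cockles — 3 of 4 types.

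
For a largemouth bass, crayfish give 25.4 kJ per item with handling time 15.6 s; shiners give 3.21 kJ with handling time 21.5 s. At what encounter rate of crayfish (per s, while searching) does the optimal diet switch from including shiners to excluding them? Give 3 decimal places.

0.006 per s

At the threshold, the rate on crayfish alone equals the profitability of shiners: λ·25.4/(1 + λ·15.6) = 3.21/21.5 = 0.1493.
Rearranging, λ(25.4 − 0.1493×15.6) = 0.1493, so λ = 0.1493/23.07 = 0.006471 per s.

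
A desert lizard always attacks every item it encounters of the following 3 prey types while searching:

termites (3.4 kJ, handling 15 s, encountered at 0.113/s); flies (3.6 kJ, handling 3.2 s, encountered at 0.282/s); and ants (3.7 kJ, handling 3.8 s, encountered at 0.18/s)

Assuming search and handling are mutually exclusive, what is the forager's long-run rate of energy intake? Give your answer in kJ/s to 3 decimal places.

0.482 kJ/s

R = Σλ_iE_i / (1 + Σλ_ih_i)
Numerator: 0.113×3.4 + 0.282×3.6 + 0.18×3.7 = 2.065
Denominator: 1 + 0.113×15 + 0.282×3.2 + 0.18×3.8 = 4.281
R = 2.065/4.281 = 0.4824 kJ/s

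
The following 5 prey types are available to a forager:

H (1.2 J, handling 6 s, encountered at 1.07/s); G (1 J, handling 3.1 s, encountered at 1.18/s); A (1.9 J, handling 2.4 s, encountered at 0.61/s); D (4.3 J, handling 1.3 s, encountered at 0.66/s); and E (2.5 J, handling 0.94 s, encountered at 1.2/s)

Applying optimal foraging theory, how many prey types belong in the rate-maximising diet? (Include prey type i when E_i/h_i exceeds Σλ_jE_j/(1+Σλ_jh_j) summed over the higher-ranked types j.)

Rank by E/h (J/s): D 3.31, E 2.66, A 0.792, G 0.323, H 0.2. Include each in turn until the next type's E/h falls below the running intake rate.
Rate on top 1: 1.527. E: 2.66 > 1.527 → include.
Rate on top 2: 1.955. A: 0.792 < 1.955 → exclude; stop.
Optimal diet: D, E — 2 of 5 types.

2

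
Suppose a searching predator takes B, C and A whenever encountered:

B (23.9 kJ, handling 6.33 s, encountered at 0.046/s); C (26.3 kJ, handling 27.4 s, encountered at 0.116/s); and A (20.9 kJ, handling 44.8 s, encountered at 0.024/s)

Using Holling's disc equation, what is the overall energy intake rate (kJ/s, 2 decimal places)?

0.84 kJ/s

R = Σλ_iE_i / (1 + Σλ_ih_i)
Numerator: 0.046×23.9 + 0.116×26.3 + 0.024×20.9 = 4.652
Denominator: 1 + 0.046×6.33 + 0.116×27.4 + 0.024×44.8 = 5.545
R = 4.652/5.545 = 0.839 kJ/s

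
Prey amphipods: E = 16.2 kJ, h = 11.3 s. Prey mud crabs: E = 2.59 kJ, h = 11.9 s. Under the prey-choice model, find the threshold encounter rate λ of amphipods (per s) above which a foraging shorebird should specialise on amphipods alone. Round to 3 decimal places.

Drop mud crabs once their profitability E₂/h₂ falls below the rate achievable on amphipods alone: E₂/h₂ = λE₁/(1 + λh₁).
Solve for λ: λE₁h₂ = E₂(1 + λh₁) → λ(E₁h₂ − E₂h₁) = E₂ → λ = E₂/(E₁h₂ − E₂h₁).
λ = 2.59/(16.2×11.9 − 2.59×11.3) = 2.59/163.5 = 0.01584 per s.

0.016 per s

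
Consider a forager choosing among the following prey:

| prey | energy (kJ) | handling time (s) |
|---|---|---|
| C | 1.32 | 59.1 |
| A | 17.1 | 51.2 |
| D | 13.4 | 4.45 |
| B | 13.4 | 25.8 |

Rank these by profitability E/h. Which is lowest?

C

Profitability E/h (kJ/s): C = 1.32/59.1 = 0.0223, A = 17.1/51.2 = 0.334, D = 13.4/4.45 = 3.01, B = 13.4/25.8 = 0.519.
Ranked: D > B > A > C.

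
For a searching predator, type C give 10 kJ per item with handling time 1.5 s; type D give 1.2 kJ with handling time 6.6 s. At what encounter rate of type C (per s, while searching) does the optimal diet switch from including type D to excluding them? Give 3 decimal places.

0.019 per s

At the threshold, the rate on type C alone equals the profitability of type D: λ·10/(1 + λ·1.5) = 1.2/6.6 = 0.1818.
Rearranging, λ(10 − 0.1818×1.5) = 0.1818, so λ = 0.1818/9.727 = 0.01869 per s.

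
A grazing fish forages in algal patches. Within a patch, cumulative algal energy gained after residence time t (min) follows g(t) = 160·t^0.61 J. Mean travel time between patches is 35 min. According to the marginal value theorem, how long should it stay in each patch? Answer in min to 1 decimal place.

54.7 min

Optimal t* satisfies g'(t*) = g(t*)/(T + t*).
g'(t) = 0.61·160·t^-0.39. Setting 0.61·160·t^-0.39 = 160·t^0.61/(35+t) gives 0.61(35+t) = t, so 0.39·t = 0.61×35.
t* = 0.61×35/0.39 = 54.74 min.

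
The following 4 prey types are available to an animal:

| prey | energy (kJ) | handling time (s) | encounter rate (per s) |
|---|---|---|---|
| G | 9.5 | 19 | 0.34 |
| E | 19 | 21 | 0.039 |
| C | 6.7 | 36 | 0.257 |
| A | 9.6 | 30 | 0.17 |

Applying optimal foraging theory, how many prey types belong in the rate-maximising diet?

2

Rank by E/h (kJ/s): E 0.905, G 0.5, A 0.32, C 0.186. Include each in turn until the next type's E/h falls below the running intake rate.
Rate on top 1: 0.4074. G: 0.5 > 0.4074 → include.
Rate on top 2: 0.4796. A: 0.32 < 0.4796 → exclude; stop.
Optimal diet: E, G — 2 of 4 types.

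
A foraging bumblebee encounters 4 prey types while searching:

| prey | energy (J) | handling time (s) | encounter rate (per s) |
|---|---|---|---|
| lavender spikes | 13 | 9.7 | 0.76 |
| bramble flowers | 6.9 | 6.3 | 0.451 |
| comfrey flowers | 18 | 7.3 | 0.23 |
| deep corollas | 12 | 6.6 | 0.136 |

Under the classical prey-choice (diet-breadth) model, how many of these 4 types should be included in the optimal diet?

2

Rank by E/h (J/s): comfrey flowers 2.47, deep corollas 1.82, lavender spikes 1.34, bramble flowers 1.1. Include each in turn until the next type's E/h falls below the running intake rate.
Rate on top 1: 1.545. deep corollas: 1.82 > 1.545 → include.
Rate on top 2: 1.614. lavender spikes: 1.34 < 1.614 → exclude; stop.
Optimal diet: comfrey flowers, deep corollas — 2 of 4 types.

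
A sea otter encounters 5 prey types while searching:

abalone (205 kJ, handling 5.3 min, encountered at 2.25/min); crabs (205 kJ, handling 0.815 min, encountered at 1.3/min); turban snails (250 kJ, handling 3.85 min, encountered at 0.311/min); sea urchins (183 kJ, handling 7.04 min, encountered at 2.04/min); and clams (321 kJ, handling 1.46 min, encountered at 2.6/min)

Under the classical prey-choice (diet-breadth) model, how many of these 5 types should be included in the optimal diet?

Rank by E/h (kJ/min): crabs 252, clams 220, turban snails 64.9, abalone 38.7, sea urchins 26. Include each in turn until the next type's E/h falls below the running intake rate.
Rate on top 1: 129.4. clams: 220 > 129.4 → include.
Rate on top 2: 188. turban snails: 64.9 < 188 → exclude; stop.
Optimal diet: crabs, clams — 2 of 5 types.

2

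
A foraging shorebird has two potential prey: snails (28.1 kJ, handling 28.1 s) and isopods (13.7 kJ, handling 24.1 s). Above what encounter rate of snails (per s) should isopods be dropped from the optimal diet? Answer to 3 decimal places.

0.047 per s

The zero-one rule: include isopods iff E₂/h₂ > λE₁/(1+λh₁). Equality gives the switch point.
λE₁h₂ = E₂ + λE₂h₁ ⇒ λ = E₂/(E₁h₂ − E₂h₁) = 13.7/(677.2 − 385) = 0.04688 per s.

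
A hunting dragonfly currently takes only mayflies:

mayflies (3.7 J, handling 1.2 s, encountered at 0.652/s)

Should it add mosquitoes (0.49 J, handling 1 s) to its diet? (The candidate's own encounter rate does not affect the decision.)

Current rate: (0.652×3.7)/(1 + 0.652×1.2) = 1.353 J/s.
Profitability of mosquitoes: 0.49/1 = 0.49 J/s.
Since 0.49 < R, time spent handling mosquitoes is better spent searching.

No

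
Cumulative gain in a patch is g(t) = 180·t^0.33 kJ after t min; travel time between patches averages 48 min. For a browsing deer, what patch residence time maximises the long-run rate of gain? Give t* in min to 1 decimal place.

23.6 min

Optimal t* satisfies g'(t*) = g(t*)/(T + t*).
g'(t) = 0.33·180·t^-0.67. Setting 0.33·180·t^-0.67 = 180·t^0.33/(48+t) gives 0.33(48+t) = t, so 0.67·t = 0.33×48.
t* = 0.33×48/0.67 = 23.64 min.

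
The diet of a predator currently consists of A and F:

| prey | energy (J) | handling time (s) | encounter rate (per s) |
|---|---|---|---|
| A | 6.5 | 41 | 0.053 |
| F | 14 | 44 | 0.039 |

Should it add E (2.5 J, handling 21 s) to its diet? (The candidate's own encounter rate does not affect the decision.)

On A and F alone, R = ΣλE/(1+Σλh) = 0.8905/4.889 = 0.1821 J/s.
Profitability of E: 2.5/21 = 0.119 J/s.
0.119 < 0.1821, so adding E would lower the average — exclude it.

No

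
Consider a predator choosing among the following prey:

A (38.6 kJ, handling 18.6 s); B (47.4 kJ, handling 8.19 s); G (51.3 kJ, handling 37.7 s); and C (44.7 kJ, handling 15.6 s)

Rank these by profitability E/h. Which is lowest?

G

Profitability E/h (kJ/s): A = 38.6/18.6 = 2.08, B = 47.4/8.19 = 5.79, G = 51.3/37.7 = 1.36, C = 44.7/15.6 = 2.87.
Ranked: B > C > A > G.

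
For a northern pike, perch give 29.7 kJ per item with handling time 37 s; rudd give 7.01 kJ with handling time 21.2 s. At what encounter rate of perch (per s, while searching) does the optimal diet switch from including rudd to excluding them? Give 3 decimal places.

Drop rudd once their profitability E₂/h₂ falls below the rate achievable on perch alone: E₂/h₂ = λE₁/(1 + λh₁).
Solve for λ: λE₁h₂ = E₂(1 + λh₁) → λ(E₁h₂ − E₂h₁) = E₂ → λ = E₂/(E₁h₂ − E₂h₁).
λ = 7.01/(29.7×21.2 − 7.01×37) = 7.01/370.3 = 0.01893 per s.

0.019 per s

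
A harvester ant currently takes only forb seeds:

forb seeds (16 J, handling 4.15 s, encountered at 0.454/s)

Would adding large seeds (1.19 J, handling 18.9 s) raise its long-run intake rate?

No

Current rate: (0.454×16)/(1 + 0.454×4.15) = 2.519 J/s.
Profitability of large seeds: 1.19/18.9 = 0.06296 J/s.
0.06296 < 2.519, so adding large seeds would lower the average — exclude it.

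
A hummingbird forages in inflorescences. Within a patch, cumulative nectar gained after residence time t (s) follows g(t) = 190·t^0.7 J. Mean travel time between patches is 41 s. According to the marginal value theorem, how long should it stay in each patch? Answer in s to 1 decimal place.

95.7 s

Optimal t* satisfies g'(t*) = g(t*)/(T + t*).
g'(t) = 0.7·190·t^-0.3. Setting 0.7·190·t^-0.3 = 190·t^0.7/(41+t) gives 0.7(41+t) = t, so 0.30·t = 0.7×41.
t* = 0.7×41/0.30 = 95.67 s.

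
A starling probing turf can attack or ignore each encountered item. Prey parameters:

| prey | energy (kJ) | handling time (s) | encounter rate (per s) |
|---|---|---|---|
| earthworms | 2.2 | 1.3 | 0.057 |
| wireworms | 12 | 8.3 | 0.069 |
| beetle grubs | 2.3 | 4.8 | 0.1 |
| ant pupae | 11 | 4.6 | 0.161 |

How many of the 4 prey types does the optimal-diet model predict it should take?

3

Profitabilities (E/h, kJ/s): ant pupae 2.39, earthworms 1.69, wireworms 1.45, beetle grubs 0.479. Add prey in this order while the next type's profitability exceeds the intake rate on those already taken.
Rate on top 1: 1.017. earthworms: 1.69 > 1.017 → include.
Rate on top 2: 1.045. wireworms: 1.45 > 1.045 → include.
Rate on top 3: 1.141. beetle grubs: 0.479 < 1.141 → exclude; stop.
Optimal diet: ant pupae, earthworms, wireworms — 3 of 4 types.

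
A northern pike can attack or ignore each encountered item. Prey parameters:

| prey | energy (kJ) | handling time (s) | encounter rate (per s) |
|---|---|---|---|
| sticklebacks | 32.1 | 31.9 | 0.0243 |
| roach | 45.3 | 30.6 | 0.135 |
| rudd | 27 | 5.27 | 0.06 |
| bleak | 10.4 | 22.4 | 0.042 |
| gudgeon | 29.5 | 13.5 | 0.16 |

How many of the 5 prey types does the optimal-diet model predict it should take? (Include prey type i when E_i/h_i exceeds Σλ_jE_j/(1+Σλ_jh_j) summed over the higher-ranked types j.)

Rank by E/h (kJ/s): rudd 5.12, gudgeon 2.19, roach 1.48, sticklebacks 1.01, bleak 0.464. Include each in turn until the next type's E/h falls below the running intake rate.
Rate on top 1: 1.231. gudgeon: 2.19 > 1.231 → include.
Rate on top 2: 1.824. roach: 1.48 < 1.824 → exclude; stop.
Optimal diet: rudd, gudgeon — 2 of 5 types.

2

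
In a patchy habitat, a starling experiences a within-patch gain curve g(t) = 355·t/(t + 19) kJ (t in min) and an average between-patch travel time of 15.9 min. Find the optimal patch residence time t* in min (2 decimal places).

17.38 min

Optimal t* satisfies g'(t*) = g(t*)/(T + t*).
g'(t) = 355·19/(t + 19)². Setting 355·19/(t+19)² = 355t/[(t+19)(15.9+t)] gives 19(15.9+t) = t(t+19), so t² = 19×15.9 = 302.1.
t* = √302.1 = 17.38 min.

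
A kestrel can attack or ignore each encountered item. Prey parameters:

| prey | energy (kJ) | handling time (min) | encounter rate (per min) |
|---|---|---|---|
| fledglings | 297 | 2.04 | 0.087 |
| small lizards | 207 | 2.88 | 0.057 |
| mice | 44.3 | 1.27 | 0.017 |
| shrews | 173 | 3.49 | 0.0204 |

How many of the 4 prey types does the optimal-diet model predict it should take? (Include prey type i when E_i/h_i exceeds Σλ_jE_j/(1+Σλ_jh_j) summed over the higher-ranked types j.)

4

Rank by E/h (kJ/min): fledglings 146, small lizards 71.9, shrews 49.6, mice 34.9. Include each in turn until the next type's E/h falls below the running intake rate.
Rate on top 1: 21.94. small lizards: 71.9 > 21.94 → include.
Rate on top 2: 28.05. shrews: 49.6 > 28.05 → include.
Rate on top 3: 29.14. mice: 34.9 > 29.14 → include.
Optimal diet: fledglings, small lizards, shrews, mice — 4 of 4 types.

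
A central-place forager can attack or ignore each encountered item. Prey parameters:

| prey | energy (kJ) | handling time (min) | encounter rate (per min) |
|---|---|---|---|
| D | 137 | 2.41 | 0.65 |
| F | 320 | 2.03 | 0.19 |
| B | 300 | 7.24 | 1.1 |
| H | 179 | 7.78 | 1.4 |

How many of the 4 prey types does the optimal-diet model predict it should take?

Rank by E/h (kJ/min): F 158, D 56.8, B 41.4, H 23. Include each in turn until the next type's E/h falls below the running intake rate.
Rate on top 1: 43.88. D: 56.8 > 43.88 → include.
Rate on top 2: 50.76. B: 41.4 < 50.76 → exclude; stop.
Optimal diet: F, D — 2 of 4 types.

2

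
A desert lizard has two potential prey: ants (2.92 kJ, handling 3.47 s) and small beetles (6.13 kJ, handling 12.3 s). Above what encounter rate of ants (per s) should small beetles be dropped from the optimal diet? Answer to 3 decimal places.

0.419 per s

Drop small beetles once their profitability E₂/h₂ falls below the rate achievable on ants alone: E₂/h₂ = λE₁/(1 + λh₁).
Solve for λ: λE₁h₂ = E₂(1 + λh₁) → λ(E₁h₂ − E₂h₁) = E₂ → λ = E₂/(E₁h₂ − E₂h₁).
λ = 6.13/(2.92×12.3 − 6.13×3.47) = 6.13/14.64 = 0.4186 per s.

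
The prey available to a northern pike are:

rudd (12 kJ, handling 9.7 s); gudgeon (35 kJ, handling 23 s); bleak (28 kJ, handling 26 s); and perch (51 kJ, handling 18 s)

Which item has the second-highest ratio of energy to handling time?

In descending order of E/h:
perch: 51/18 = 2.83 kJ/s
gudgeon: 35/23 = 1.52 kJ/s
rudd: 12/9.7 = 1.24 kJ/s
bleak: 28/26 = 1.08 kJ/s

gudgeon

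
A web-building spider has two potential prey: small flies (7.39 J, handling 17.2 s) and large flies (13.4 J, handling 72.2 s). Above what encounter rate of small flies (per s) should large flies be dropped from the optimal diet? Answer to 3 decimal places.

The zero-one rule: include large flies iff E₂/h₂ > λE₁/(1+λh₁). Equality gives the switch point.
λE₁h₂ = E₂ + λE₂h₁ ⇒ λ = E₂/(E₁h₂ − E₂h₁) = 13.4/(533.6 − 230.5) = 0.04421 per s.

0.044 per s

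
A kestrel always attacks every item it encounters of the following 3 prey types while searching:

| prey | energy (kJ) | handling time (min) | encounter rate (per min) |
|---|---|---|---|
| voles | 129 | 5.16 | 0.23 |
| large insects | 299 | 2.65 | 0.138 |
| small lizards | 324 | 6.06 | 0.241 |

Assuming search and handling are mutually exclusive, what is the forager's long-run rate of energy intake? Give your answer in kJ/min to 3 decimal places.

37.134 kJ/min

R = Σλ_iE_i / (1 + Σλ_ih_i)
Numerator: 0.23×129 + 0.138×299 + 0.241×324 = 149
Denominator: 1 + 0.23×5.16 + 0.138×2.65 + 0.241×6.06 = 4.013
R = 149/4.013 = 37.13 kJ/min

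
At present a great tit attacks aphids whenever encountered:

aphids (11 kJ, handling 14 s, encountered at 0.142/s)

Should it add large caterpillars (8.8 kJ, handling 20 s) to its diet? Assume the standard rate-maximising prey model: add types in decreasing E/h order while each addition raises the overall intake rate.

On aphids alone, R = ΣλE/(1+Σλh) = 1.562/2.988 = 0.5228 kJ/s.
large caterpillars: E/h = 8.8/20 = 0.44 kJ/s.
Since 0.44 < R, time spent handling large caterpillars is better spent searching.

No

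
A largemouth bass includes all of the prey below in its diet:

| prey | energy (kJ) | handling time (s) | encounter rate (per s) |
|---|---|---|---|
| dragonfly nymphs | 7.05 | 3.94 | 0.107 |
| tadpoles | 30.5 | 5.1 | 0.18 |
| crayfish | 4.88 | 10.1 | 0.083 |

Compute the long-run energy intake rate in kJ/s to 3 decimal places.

2.092 kJ/s

R = Σλ_iE_i / (1 + Σλ_ih_i)
Numerator: 0.107×7.05 + 0.18×30.5 + 0.083×4.88 = 6.649
Denominator: 1 + 0.107×3.94 + 0.18×5.1 + 0.083×10.1 = 3.178
R = 6.649/3.178 = 2.092 kJ/s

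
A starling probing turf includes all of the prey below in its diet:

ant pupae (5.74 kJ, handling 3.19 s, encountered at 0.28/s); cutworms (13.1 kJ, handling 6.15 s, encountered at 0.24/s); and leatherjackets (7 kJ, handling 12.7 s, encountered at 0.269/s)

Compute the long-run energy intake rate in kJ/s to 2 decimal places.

Energy encountered per unit search time: 0.28×5.74 + 0.24×13.1 + 0.269×7 = 6.634 kJ/s.
Handling time per unit search time: 0.28×3.19 + 0.24×6.15 + 0.269×12.7 = 5.785.
Rate = 6.634/(1 + 5.785) = 0.9777 kJ/s.

0.98 kJ/s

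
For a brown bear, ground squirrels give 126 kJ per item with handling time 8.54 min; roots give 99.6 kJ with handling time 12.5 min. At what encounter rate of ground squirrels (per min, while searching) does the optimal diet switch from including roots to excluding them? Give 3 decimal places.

Drop roots once their profitability E₂/h₂ falls below the rate achievable on ground squirrels alone: E₂/h₂ = λE₁/(1 + λh₁).
Solve for λ: λE₁h₂ = E₂(1 + λh₁) → λ(E₁h₂ − E₂h₁) = E₂ → λ = E₂/(E₁h₂ − E₂h₁).
λ = 99.6/(126×12.5 − 99.6×8.54) = 99.6/724.4 = 0.1375 per min.

0.137 per min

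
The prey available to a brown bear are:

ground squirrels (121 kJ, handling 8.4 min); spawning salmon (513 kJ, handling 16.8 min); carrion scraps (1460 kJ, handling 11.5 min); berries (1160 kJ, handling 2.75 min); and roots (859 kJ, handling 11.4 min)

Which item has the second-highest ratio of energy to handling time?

In descending order of E/h:
berries: 1160/2.75 = 422 kJ/min
carrion scraps: 1460/11.5 = 127 kJ/min
roots: 859/11.4 = 75.4 kJ/min
spawning salmon: 513/16.8 = 30.5 kJ/min
ground squirrels: 121/8.4 = 14.4 kJ/min

carrion scraps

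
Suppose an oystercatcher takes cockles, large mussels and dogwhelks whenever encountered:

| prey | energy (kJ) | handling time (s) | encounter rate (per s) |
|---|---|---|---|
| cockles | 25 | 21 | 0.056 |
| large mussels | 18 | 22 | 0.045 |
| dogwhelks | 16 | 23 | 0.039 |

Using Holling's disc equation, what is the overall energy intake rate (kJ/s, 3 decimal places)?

0.698 kJ/s

R = Σλ_iE_i / (1 + Σλ_ih_i)
Numerator: 0.056×25 + 0.045×18 + 0.039×16 = 2.834
Denominator: 1 + 0.056×21 + 0.045×22 + 0.039×23 = 4.063
R = 2.834/4.063 = 0.6975 kJ/s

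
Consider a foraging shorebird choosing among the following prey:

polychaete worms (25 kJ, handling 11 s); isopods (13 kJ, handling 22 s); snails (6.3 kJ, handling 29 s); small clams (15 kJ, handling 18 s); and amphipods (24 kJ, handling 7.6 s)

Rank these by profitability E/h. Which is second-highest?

Profitability E/h (kJ/s): polychaete worms = 25/11 = 2.27, isopods = 13/22 = 0.591, snails = 6.3/29 = 0.217, small clams = 15/18 = 0.833, amphipods = 24/7.6 = 3.16.
Ranked: amphipods > polychaete worms > small clams > isopods > snails.

polychaete worms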